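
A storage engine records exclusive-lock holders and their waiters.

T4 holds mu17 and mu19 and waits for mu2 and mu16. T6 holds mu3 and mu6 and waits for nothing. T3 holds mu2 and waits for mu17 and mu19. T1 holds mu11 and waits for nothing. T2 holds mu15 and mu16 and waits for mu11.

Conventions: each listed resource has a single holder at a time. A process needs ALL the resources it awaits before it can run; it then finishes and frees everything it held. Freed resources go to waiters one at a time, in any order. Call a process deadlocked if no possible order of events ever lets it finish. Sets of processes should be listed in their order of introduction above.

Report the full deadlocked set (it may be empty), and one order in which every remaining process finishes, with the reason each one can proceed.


Deadlocked: T4 and T3.
Key observation: the knot is the closed ring of waits T4 -> T3 -> T4; no other process is dragged down with it.
A valid finishing order for the others: T1, T2, T6.
Step-by-step check:
  T1: no waits; runs immediately, freeing mu11
  T2 waits on mu11 — all released -> runs and releases mu15 and mu16
  T6: no waits; runs immediately, freeing mu3 and mu6


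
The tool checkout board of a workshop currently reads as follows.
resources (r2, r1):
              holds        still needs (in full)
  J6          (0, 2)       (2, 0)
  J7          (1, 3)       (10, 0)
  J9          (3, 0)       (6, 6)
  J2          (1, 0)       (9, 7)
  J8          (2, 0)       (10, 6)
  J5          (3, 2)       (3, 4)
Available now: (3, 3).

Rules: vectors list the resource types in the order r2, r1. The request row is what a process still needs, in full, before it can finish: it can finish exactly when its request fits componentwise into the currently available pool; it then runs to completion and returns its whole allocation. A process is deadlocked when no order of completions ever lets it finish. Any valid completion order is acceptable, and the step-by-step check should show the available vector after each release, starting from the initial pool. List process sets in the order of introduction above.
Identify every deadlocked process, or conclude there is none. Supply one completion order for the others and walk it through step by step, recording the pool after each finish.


No process is deadlocked.
Key observation: beginning at J6, releases accumulate fast enough that every process eventually fits.
One completion order for the rest: J6, J5, J9, J2, J7, J8. Verifying each step:
  pool = (3, 3)
  J6: need (2, 0) fits (3, 3); releases (0, 2), pool now (3, 5)
  J5: need (3, 4) fits (3, 5); releases (3, 2), pool now (6, 7)
  J9: need (6, 6) fits (6, 7); releases (3, 0), pool now (9, 7)
  J2: need (9, 7) fits (9, 7); releases (1, 0), pool now (10, 7)
  J7: need (10, 0) fits (10, 7); releases (1, 3), pool now (11, 10)
  J8: need (10, 6) fits (11, 10); releases (2, 0), pool now (13, 10)


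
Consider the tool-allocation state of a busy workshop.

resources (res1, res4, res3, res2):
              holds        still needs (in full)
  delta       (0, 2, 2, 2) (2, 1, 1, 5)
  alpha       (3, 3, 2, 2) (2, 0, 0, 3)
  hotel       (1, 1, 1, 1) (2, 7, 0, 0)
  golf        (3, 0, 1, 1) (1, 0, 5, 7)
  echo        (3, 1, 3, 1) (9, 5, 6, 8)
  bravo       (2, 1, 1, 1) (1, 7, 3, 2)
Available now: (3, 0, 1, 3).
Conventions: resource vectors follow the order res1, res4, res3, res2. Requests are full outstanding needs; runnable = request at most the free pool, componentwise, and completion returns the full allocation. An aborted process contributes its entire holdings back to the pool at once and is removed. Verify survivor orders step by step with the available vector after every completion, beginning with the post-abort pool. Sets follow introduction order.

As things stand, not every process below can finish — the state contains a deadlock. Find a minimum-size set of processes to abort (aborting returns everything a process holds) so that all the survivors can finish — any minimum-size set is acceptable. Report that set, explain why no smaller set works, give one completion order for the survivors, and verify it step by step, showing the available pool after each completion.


The answer: abort hotel.
Key observation: the returned (1, 1, 1, 1) from hotel is what brings bravo — unrunnable before, under any order — into play at step 5.
No smaller set exists: with zero aborts the deadlock remains.
One survivor order: alpha, delta, golf, echo, bravo. Walking it through (post-abort pool first):
  pool = (4, 1, 2, 4)
  run alpha (needs (2, 0, 0, 3), free (4, 1, 2, 4)); after release of (3, 3, 2, 2) the pool is (7, 4, 4, 6)
  run delta (needs (2, 1, 1, 5), free (7, 4, 4, 6)); after release of (0, 2, 2, 2) the pool is (7, 6, 6, 8)
  run golf (needs (1, 0, 5, 7), free (7, 6, 6, 8)); after release of (3, 0, 1, 1) the pool is (10, 6, 7, 9)
  run echo (needs (9, 5, 6, 8), free (10, 6, 7, 9)); after release of (3, 1, 3, 1) the pool is (13, 7, 10, 10)
  run bravo (needs (1, 7, 3, 2), free (13, 7, 10, 10)); after release of (2, 1, 1, 1) the pool is (15, 8, 11, 11)


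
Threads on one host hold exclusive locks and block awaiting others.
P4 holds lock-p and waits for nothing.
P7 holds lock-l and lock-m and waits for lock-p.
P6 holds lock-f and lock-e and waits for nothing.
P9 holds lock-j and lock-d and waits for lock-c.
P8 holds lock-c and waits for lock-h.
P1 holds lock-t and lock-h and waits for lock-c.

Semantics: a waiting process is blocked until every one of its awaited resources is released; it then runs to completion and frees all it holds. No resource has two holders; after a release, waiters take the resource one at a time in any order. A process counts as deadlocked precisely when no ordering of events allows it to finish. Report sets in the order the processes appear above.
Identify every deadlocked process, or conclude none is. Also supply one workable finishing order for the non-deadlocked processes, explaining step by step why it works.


Deadlocked: P9, P8 and P1.
Key observation: the wait chain closes on itself along P8 -> P1 -> P8; P9 waits into the deadlock from upstream.
The rest can finish in the order P4, P7, P6.
Walking it through:
  P4: no waits; runs immediately, freeing lock-p
  run P7 (all its waits — lock-p — are resolved); releases lock-l and lock-m
  P6: no waits; runs immediately, freeing lock-f and lock-e


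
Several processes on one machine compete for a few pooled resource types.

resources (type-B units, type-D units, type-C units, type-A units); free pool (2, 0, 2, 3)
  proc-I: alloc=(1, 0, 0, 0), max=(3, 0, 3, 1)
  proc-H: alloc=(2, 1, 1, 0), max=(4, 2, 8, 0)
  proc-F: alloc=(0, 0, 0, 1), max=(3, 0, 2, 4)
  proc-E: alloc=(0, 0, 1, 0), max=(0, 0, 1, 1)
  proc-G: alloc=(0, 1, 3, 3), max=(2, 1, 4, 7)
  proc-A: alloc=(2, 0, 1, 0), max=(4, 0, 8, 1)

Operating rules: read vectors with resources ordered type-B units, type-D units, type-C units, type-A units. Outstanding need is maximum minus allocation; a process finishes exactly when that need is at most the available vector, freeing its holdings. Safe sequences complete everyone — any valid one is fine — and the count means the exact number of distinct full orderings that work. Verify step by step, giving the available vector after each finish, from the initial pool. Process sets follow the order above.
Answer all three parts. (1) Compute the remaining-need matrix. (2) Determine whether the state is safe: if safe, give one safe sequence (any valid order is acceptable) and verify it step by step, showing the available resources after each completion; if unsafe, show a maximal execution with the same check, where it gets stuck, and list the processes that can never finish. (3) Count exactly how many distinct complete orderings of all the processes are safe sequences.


(1) Need matrix, components ordered type-B units, type-D units, type-C units, type-A units:
  proc-I: (2, 0, 3, 1)
  proc-H: (2, 1, 7, 0)
  proc-F: (3, 0, 2, 3)
  proc-E: (0, 0, 0, 1)
  proc-G: (2, 0, 1, 4)
  proc-A: (2, 0, 7, 1)
(2) UNSAFE — no complete ordering exists.
Key observation: after proc-E, proc-I, proc-F, proc-G complete, (3, 1, 6, 7) is the best the pool ever gets, yet each leftover process wants more type-C units.
Going as far as possible: proc-E, proc-I, proc-F, proc-G; after that, nothing fits. Check, step by step:
  pool = (2, 0, 2, 3)
  run proc-E (needs (0, 0, 0, 1), free (2, 0, 2, 3)); after release of (0, 0, 1, 0) the pool is (2, 0, 3, 3)
  run proc-I (needs (2, 0, 3, 1), free (2, 0, 3, 3)); after release of (1, 0, 0, 0) the pool is (3, 0, 3, 3)
  run proc-F (needs (3, 0, 2, 3), free (3, 0, 3, 3)); after release of (0, 0, 0, 1) the pool is (3, 0, 3, 4)
  run proc-G (needs (2, 0, 1, 4), free (3, 0, 3, 4)); after release of (0, 1, 3, 3) the pool is (3, 1, 6, 7)
  proc-H cannot run: need (2, 1, 7, 0) vs free (3, 1, 6, 7) (insufficient type-C units)
  proc-A cannot run: need (2, 0, 7, 1) vs free (3, 1, 6, 7) (insufficient type-C units)
Permanently blocked: proc-H and proc-A.
(3) The exact count: 0 of the possible complete orderings are safe sequences.


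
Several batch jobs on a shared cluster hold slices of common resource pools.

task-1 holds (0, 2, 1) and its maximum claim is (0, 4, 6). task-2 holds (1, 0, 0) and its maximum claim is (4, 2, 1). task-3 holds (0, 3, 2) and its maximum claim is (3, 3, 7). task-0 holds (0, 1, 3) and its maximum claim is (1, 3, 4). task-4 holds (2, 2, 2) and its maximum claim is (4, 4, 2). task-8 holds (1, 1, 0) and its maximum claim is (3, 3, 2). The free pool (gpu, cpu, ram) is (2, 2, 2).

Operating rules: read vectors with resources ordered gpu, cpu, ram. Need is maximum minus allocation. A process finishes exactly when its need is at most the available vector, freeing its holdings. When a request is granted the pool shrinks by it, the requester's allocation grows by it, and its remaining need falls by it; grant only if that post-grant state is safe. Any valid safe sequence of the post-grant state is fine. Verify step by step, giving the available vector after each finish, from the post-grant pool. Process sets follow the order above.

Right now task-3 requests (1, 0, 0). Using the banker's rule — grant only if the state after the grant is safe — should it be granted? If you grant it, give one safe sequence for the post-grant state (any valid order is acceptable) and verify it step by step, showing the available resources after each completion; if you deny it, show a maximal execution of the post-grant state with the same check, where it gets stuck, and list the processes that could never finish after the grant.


DENY: after the grant no complete ordering would exist.
Key observation: the wall is gpu: completing task-0, task-1 brings the pool only to (1, 5, 6), and all the rest need more.
After a pretend grant, a maximal execution: task-0, task-1 — then nothing else fits. Step-by-step check:
  pool = (1, 2, 2)
  task-0: need (1, 2, 1) fits (1, 2, 2); releases (0, 1, 3), pool now (1, 3, 5)
  task-1: need (0, 2, 5) fits (1, 3, 5); releases (0, 2, 1), pool now (1, 5, 6)
  blocked: task-2 wants (3, 2, 1), pool (1, 5, 6) — not enough gpu
  blocked: task-3 wants (2, 0, 5), pool (1, 5, 6) — not enough gpu
  blocked: task-4 wants (2, 2, 0), pool (1, 5, 6) — not enough gpu
  blocked: task-8 wants (2, 2, 2), pool (1, 5, 6) — not enough gpu
Processes that could never finish after the grant: task-2, task-3, task-4 and task-8.


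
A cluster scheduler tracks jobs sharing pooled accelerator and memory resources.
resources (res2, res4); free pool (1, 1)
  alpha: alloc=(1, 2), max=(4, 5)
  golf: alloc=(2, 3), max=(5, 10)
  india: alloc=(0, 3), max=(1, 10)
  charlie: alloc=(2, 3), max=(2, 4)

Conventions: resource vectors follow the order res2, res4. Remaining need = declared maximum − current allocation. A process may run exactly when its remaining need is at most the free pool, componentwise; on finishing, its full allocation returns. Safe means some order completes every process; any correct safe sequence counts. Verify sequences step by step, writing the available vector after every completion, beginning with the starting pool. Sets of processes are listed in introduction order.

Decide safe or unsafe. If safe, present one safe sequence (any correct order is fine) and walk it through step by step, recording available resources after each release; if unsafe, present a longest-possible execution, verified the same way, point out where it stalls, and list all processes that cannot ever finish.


The state is UNSAFE.
Key observation: even finishing charlie, alpha leaves just (4, 6) free — too little res4 for any of the remaining processes.
A maximal execution: charlie, alpha — then nothing else fits. Walking it through:
  pool = (1, 1)
  charlie needs (0, 1) <= (1, 1) -> finishes; pool += (2, 3) = (3, 4)
  alpha needs (3, 3) <= (3, 4) -> finishes; pool += (1, 2) = (4, 6)
  blocked: golf wants (3, 7), pool (4, 6) — not enough res4
  blocked: india wants (1, 7), pool (4, 6) — not enough res4
Never able to finish: golf and india.


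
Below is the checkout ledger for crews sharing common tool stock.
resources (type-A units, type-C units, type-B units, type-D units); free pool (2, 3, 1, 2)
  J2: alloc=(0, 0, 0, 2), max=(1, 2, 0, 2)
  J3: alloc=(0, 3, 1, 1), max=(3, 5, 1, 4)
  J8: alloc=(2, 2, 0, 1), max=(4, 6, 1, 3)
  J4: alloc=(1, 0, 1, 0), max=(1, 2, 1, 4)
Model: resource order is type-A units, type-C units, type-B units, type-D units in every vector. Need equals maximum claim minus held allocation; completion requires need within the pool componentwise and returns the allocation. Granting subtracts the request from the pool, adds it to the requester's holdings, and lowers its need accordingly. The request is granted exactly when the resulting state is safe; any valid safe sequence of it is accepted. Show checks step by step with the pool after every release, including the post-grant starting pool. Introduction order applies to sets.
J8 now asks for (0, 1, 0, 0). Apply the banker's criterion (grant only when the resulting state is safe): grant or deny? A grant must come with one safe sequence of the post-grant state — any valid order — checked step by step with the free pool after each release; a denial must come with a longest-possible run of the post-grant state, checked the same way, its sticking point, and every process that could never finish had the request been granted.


GRANT — the state after the grant stays safe, e.g. via J2, J4, J3, J8.
Key observation: (2, 2, 1, 2) free after granting still covers J2 first, and each release covers the next.
Step-by-step check of the post-grant state:
  pool = (2, 2, 1, 2)
  J2: need (1, 2, 0, 0) fits (2, 2, 1, 2); releases (0, 0, 0, 2), pool now (2, 2, 1, 4)
  J4: need (0, 2, 0, 4) fits (2, 2, 1, 4); releases (1, 0, 1, 0), pool now (3, 2, 2, 4)
  J3: need (3, 2, 0, 3) fits (3, 2, 2, 4); releases (0, 3, 1, 1), pool now (3, 5, 3, 5)
  J8: need (2, 3, 1, 2) fits (3, 5, 3, 5); releases (2, 3, 0, 1), pool now (5, 8, 3, 6)


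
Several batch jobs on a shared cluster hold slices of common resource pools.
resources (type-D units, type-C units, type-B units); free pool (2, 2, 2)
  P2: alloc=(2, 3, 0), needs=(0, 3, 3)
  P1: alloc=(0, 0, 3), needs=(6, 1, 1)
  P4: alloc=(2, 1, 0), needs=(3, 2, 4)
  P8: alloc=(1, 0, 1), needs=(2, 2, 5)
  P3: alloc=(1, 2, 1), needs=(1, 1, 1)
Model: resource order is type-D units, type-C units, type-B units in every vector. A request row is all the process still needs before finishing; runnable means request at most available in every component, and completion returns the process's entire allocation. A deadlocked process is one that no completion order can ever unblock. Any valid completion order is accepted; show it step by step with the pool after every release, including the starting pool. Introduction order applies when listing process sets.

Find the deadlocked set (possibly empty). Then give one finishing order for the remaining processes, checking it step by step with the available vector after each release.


Deadlocked: P1, P4 and P8.
Key observation: after P3, P2 the pool peaks at (5, 7, 3), and each blocked process is short somewhere: P1 on type-D units; P4 on type-B units; P8 on type-B units.
A valid finishing order for the others: P3, P2. Step-by-step check:
  pool = (2, 2, 2)
  run P3 (needs (1, 1, 1), free (2, 2, 2)); after release of (1, 2, 1) the pool is (3, 4, 3)
  run P2 (needs (0, 3, 3), free (3, 4, 3)); after release of (2, 3, 0) the pool is (5, 7, 3)
The blocked processes can never fit:
  P1 cannot run: need (6, 1, 1) vs free (5, 7, 3) (insufficient type-D units)
  P4 cannot run: need (3, 2, 4) vs free (5, 7, 3) (insufficient type-B units)
  P8 cannot run: need (2, 2, 5) vs free (5, 7, 3) (insufficient type-B units)


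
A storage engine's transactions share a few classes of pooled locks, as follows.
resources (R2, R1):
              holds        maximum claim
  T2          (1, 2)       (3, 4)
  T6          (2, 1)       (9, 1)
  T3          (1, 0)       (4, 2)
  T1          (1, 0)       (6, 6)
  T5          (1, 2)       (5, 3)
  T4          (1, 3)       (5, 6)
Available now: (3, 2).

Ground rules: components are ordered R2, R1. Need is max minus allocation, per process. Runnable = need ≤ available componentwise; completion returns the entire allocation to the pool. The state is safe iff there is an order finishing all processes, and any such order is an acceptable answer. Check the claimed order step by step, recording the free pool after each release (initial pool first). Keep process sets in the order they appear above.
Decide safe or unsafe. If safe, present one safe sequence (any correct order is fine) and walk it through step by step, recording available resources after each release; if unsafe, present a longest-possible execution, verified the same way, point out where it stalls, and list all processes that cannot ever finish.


SAFE — a valid safe sequence is T2, T5, T4, T3, T6, T1.
Key observation: at T2 the run first touches a limit — (2, 2) against (3, 2), exact on a resource it actually requests.
Verifying each step:
  pool = (3, 2)
  run T2 (needs (2, 2), free (3, 2)); after release of (1, 2) the pool is (4, 4)
  run T5 (needs (4, 1), free (4, 4)); after release of (1, 2) the pool is (5, 6)
  run T4 (needs (4, 3), free (5, 6)); after release of (1, 3) the pool is (6, 9)
  run T3 (needs (3, 2), free (6, 9)); after release of (1, 0) the pool is (7, 9)
  run T6 (needs (7, 0), free (7, 9)); after release of (2, 1) the pool is (9, 10)
  run T1 (needs (5, 6), free (9, 10)); after release of (1, 0) the pool is (10, 10)


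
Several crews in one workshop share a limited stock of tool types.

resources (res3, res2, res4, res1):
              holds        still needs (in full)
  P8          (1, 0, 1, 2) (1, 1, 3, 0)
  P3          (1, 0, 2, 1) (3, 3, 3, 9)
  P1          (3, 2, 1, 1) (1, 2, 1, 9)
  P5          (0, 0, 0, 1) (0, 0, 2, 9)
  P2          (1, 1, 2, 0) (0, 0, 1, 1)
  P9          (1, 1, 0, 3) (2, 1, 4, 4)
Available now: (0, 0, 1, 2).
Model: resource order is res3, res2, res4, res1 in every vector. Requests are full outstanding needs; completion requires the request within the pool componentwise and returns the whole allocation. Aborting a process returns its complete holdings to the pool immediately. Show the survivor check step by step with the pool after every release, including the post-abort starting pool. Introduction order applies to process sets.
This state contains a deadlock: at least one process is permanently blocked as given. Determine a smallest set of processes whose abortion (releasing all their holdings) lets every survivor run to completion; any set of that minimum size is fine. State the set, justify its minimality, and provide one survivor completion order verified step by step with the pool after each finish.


Minimum abort set: P1 and P5.
Key observation: the deadlocked P3 becomes finishable only because P1 and P5 released (3, 2, 1, 2); it completes at step 4 below.
Why nothing smaller works — every single abort fails: P8 alone leaves P3 blocked (short on res2 and res1); P3 alone leaves P1 blocked (short on res1); P1 alone leaves P3 blocked (short on res1); P5 alone leaves P3 blocked (short on res2 and res1); P2 alone leaves P3 blocked (short on res2 and res1); P9 alone leaves P3 blocked (short on res2 and res1).
Survivors finish in the order: P2, P9, P8, P3. Verifying each step (pool after the aborts first):
  pool = (3, 2, 2, 4)
  P2 needs (0, 0, 1, 1) <= (3, 2, 2, 4) -> finishes; pool += (1, 1, 2, 0) = (4, 3, 4, 4)
  P9 needs (2, 1, 4, 4) <= (4, 3, 4, 4) -> finishes; pool += (1, 1, 0, 3) = (5, 4, 4, 7)
  P8 needs (1, 1, 3, 0) <= (5, 4, 4, 7) -> finishes; pool += (1, 0, 1, 2) = (6, 4, 5, 9)
  P3 needs (3, 3, 3, 9) <= (6, 4, 5, 9) -> finishes; pool += (1, 0, 2, 1) = (7, 4, 7, 10)


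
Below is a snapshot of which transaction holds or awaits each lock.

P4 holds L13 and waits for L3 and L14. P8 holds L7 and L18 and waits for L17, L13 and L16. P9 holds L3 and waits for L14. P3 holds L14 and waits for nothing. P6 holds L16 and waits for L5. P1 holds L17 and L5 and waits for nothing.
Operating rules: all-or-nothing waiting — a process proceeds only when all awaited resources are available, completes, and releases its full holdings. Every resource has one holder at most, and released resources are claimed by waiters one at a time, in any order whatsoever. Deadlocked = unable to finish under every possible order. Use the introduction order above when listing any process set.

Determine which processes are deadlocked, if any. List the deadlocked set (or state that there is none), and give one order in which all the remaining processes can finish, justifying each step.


Nothing here is deadlocked.
Key observation: there is no circular wait here — follow any chain and it reaches a process that is free to run now.
One completion order for the rest: P3, P9, P4, P1, P6, P8.
Step-by-step check:
  P3: no waits; runs immediately, freeing L14
  P9: everything it awaited (L14) is free; runs, freeing L3
  P4: everything it awaited (L3 and L14) is free; runs, freeing L13
  P1: no waits; runs immediately, freeing L17 and L5
  P6: everything it awaited (L5) is free; runs, freeing L16
  P8: everything it awaited (L17, L13 and L16) is free; runs, freeing L7 and L18


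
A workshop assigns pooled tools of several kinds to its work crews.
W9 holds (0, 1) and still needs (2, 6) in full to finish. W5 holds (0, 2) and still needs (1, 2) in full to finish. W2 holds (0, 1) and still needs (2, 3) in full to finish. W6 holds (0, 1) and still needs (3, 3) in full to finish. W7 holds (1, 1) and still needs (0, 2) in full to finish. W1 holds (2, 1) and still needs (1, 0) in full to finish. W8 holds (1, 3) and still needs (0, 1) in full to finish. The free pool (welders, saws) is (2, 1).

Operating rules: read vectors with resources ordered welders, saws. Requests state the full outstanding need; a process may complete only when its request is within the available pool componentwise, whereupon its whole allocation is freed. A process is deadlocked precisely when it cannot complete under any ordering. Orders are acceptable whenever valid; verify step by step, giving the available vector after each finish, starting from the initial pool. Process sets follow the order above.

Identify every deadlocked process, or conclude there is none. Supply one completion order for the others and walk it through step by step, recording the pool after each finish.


Nothing here is deadlocked.
Key observation: W8 fits the free pool immediately, and its release cascades until everyone finishes.
A valid finishing order for the others: W8, W7, W1, W6, W5, W9, W2. Step-by-step check:
  pool = (2, 1)
  run W8 (needs (0, 1), free (2, 1)); after release of (1, 3) the pool is (3, 4)
  run W7 (needs (0, 2), free (3, 4)); after release of (1, 1) the pool is (4, 5)
  run W1 (needs (1, 0), free (4, 5)); after release of (2, 1) the pool is (6, 6)
  run W6 (needs (3, 3), free (6, 6)); after release of (0, 1) the pool is (6, 7)
  run W5 (needs (1, 2), free (6, 7)); after release of (0, 2) the pool is (6, 9)
  run W9 (needs (2, 6), free (6, 9)); after release of (0, 1) the pool is (6, 10)
  run W2 (needs (2, 3), free (6, 10)); after release of (0, 1) the pool is (6, 11)


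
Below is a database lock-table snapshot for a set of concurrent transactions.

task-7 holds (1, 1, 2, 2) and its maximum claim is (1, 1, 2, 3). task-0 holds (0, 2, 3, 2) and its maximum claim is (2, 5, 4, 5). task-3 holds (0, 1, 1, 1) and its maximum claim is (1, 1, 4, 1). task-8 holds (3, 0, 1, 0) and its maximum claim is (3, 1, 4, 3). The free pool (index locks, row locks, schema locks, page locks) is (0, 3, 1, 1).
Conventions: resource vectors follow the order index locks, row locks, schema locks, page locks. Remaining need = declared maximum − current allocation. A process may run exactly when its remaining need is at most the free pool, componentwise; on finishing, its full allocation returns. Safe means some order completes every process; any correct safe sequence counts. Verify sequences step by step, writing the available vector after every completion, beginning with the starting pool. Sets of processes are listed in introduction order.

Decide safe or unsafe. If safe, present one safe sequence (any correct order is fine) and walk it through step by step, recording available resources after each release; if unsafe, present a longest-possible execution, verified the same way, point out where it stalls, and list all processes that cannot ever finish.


SAFE. One safe sequence: task-7, task-8, task-0, task-3.
Key observation: at task-7 the run first touches a limit — (0, 0, 0, 1) against (0, 3, 1, 1), exact on a resource it actually requests.
Step-by-step check:
  pool = (0, 3, 1, 1)
  task-7 needs (0, 0, 0, 1) <= (0, 3, 1, 1) -> finishes; pool += (1, 1, 2, 2) = (1, 4, 3, 3)
  task-8 needs (0, 1, 3, 3) <= (1, 4, 3, 3) -> finishes; pool += (3, 0, 1, 0) = (4, 4, 4, 3)
  task-0 needs (2, 3, 1, 3) <= (4, 4, 4, 3) -> finishes; pool += (0, 2, 3, 2) = (4, 6, 7, 5)
  task-3 needs (1, 0, 3, 0) <= (4, 6, 7, 5) -> finishes; pool += (0, 1, 1, 1) = (4, 7, 8, 6)


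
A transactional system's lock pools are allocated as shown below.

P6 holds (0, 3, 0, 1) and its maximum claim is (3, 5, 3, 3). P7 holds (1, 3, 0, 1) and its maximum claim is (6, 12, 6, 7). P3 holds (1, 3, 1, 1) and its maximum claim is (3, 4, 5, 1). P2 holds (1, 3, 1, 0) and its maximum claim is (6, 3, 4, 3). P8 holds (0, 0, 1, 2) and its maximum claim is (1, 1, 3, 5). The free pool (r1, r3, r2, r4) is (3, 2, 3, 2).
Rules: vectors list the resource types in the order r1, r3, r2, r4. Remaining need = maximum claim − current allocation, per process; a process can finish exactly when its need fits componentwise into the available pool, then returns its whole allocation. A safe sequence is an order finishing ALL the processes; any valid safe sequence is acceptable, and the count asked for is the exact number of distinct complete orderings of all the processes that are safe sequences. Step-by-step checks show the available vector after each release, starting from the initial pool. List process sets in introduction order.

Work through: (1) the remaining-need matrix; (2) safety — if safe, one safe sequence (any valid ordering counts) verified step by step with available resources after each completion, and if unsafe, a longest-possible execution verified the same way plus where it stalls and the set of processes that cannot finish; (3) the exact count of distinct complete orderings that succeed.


(1) Need matrix, components ordered r1, r3, r2, r4:
  P6: (3, 2, 3, 2)
  P7: (5, 9, 6, 6)
  P3: (2, 1, 4, 0)
  P2: (5, 0, 3, 3)
  P8: (1, 1, 2, 3)
(2) UNSAFE.
Key observation: no order helps: past P6, P8, P3, the free pool tops out at (4, 8, 5, 6), below what each blocked process needs in r1.
The run P6, P8, P3 cannot be extended any further. Verifying each step:
  pool = (3, 2, 3, 2)
  P6 needs (3, 2, 3, 2) <= (3, 2, 3, 2) -> finishes; pool += (0, 3, 0, 1) = (3, 5, 3, 3)
  P8 needs (1, 1, 2, 3) <= (3, 5, 3, 3) -> finishes; pool += (0, 0, 1, 2) = (3, 5, 4, 5)
  P3 needs (2, 1, 4, 0) <= (3, 5, 4, 5) -> finishes; pool += (1, 3, 1, 1) = (4, 8, 5, 6)
  P7 still needs (5, 9, 6, 6) but only (4, 8, 5, 6) is free — short on r1, r3 and r2
  P2 still needs (5, 0, 3, 3) but only (4, 8, 5, 6) is free — short on r1
Permanently blocked: P7 and P2.
(3) Exactly 0 of the possible complete orderings are safe sequences.


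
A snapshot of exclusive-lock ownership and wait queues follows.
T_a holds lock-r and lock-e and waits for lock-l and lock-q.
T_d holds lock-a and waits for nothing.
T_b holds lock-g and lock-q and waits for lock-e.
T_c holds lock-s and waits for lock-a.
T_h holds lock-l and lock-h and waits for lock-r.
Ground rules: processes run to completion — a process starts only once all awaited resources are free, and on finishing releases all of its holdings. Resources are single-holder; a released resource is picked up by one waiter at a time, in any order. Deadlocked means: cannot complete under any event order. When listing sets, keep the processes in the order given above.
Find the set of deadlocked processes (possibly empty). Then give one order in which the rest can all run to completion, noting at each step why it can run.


Deadlocked set: T_a, T_b and T_h.
Key observation: along T_a -> T_b -> T_a, each member waits on what the next one holds — a deadlock; T_h is caught in further circular waits.
One completion order for the rest: T_d, T_c.
Walking it through:
  T_d: no waits; runs immediately, freeing lock-a
  run T_c (all its waits — lock-a — are resolved); releases lock-s


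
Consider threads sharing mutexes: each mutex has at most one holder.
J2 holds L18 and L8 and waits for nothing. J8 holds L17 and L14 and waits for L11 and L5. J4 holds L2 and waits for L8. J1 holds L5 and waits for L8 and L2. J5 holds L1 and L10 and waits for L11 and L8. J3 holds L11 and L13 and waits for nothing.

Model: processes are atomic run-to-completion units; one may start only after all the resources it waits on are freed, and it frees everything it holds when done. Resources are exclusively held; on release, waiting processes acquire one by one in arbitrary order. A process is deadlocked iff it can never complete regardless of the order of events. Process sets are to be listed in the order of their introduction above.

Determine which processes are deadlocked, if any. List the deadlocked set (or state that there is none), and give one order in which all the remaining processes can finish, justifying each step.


Nothing here is deadlocked.
Key observation: the waits form no ring: some process can always run, and its releases unblock the others one by one.
The rest can finish in the order J2, J4, J1, J3, J5, J8.
Step-by-step check:
  J2 waits on nothing -> runs at once and releases L18 and L8
  run J4 (all its waits — L8 — are resolved); releases L2
  run J1 (all its waits — L8 and L2 — are resolved); releases L5
  J3 waits on nothing -> runs at once and releases L11 and L13
  run J5 (all its waits — L11 and L8 — are resolved); releases L1 and L10
  run J8 (all its waits — L11 and L5 — are resolved); releases L17 and L14


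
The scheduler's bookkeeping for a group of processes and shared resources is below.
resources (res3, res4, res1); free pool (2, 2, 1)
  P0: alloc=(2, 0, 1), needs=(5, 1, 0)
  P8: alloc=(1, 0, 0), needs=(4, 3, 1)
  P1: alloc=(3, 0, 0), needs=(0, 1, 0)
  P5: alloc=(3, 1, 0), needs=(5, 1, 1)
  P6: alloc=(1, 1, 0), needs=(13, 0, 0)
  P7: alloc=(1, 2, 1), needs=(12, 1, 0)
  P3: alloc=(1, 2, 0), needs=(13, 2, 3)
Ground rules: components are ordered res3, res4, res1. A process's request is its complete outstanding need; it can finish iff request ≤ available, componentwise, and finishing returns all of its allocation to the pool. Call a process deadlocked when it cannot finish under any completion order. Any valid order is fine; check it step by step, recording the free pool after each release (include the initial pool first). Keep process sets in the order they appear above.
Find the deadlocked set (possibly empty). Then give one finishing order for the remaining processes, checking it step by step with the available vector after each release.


Deadlocked set: P6, P7 and P3.
Key observation: the wall is res3: completing P1, P0, P5, P8 brings the pool only to (11, 3, 2), and all the rest need more.
One completion order for the rest: P1, P0, P5, P8. Walking it through:
  pool = (2, 2, 1)
  P1 needs (0, 1, 0) <= (2, 2, 1) -> finishes; pool += (3, 0, 0) = (5, 2, 1)
  P0 needs (5, 1, 0) <= (5, 2, 1) -> finishes; pool += (2, 0, 1) = (7, 2, 2)
  P5 needs (5, 1, 1) <= (7, 2, 2) -> finishes; pool += (3, 1, 0) = (10, 3, 2)
  P8 needs (4, 3, 1) <= (10, 3, 2) -> finishes; pool += (1, 0, 0) = (11, 3, 2)
The stuck group stays short no matter what:
  blocked: P6 wants (13, 0, 0), pool (11, 3, 2) — not enough res3
  blocked: P7 wants (12, 1, 0), pool (11, 3, 2) — not enough res3
  blocked: P3 wants (13, 2, 3), pool (11, 3, 2) — not enough res3 and res1


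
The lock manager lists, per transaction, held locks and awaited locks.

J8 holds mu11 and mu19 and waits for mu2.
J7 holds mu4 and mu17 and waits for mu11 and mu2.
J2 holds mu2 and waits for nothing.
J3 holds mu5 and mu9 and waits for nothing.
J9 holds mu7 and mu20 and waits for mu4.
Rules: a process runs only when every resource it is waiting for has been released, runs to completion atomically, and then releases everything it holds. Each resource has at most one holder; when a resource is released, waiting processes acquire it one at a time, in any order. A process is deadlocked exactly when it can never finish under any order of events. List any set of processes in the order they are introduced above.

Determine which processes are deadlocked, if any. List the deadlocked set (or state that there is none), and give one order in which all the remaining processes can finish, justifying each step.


Nothing here is deadlocked.
Key observation: the wait graph is acyclic; completion cascades from the unblocked processes through everyone else.
One completion order for the rest: J3, J2, J8, J7, J9.
Verifying each step:
  run J3 (it waits on nothing); releases mu5 and mu9
  run J2 (it waits on nothing); releases mu2
  J8: everything it awaited (mu2) is free; runs, freeing mu11 and mu19
  J7: everything it awaited (mu11 and mu2) is free; runs, freeing mu4 and mu17
  J9: everything it awaited (mu4) is free; runs, freeing mu7 and mu20


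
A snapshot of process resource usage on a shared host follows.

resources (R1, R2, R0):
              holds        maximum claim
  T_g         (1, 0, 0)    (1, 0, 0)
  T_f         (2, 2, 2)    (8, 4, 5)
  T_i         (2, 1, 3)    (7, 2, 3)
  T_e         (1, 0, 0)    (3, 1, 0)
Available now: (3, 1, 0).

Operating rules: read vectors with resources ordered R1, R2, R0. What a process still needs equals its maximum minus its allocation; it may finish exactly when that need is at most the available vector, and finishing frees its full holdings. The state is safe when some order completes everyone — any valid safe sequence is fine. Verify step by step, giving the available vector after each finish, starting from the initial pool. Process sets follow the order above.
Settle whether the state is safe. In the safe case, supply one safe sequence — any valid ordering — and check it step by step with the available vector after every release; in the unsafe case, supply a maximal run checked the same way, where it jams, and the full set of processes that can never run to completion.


SAFE — a valid safe sequence is T_e, T_g, T_i, T_f.
Key observation: reading the order forward, T_e is the first process whose need (2, 1, 0) meets the free pool (3, 1, 0) exactly on a resource it requests.
Verifying each step:
  pool = (3, 1, 0)
  T_e needs (2, 1, 0) <= (3, 1, 0) -> finishes; pool += (1, 0, 0) = (4, 1, 0)
  T_g needs (0, 0, 0) <= (4, 1, 0) -> finishes; pool += (1, 0, 0) = (5, 1, 0)
  T_i needs (5, 1, 0) <= (5, 1, 0) -> finishes; pool += (2, 1, 3) = (7, 2, 3)
  T_f needs (6, 2, 3) <= (7, 2, 3) -> finishes; pool += (2, 2, 2) = (9, 4, 5)


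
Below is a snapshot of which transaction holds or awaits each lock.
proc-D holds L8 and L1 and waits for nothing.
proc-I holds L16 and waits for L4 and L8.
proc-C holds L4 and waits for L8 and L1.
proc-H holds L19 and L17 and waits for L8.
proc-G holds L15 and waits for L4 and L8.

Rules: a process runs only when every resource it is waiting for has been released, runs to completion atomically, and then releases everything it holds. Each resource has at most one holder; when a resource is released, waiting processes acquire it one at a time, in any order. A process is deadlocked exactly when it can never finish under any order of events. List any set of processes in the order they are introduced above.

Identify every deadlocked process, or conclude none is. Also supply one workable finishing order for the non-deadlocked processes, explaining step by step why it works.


Nothing here is deadlocked.
Key observation: every chain of waits terminates; starting from the processes that wait on nothing, all the rest unlock in turn.
The rest can finish in the order proc-D, proc-H, proc-C, proc-I, proc-G.
Verifying each step:
  run proc-D (it waits on nothing); releases L8 and L1
  proc-H: everything it awaited (L8) is free; runs, freeing L19 and L17
  proc-C: everything it awaited (L8 and L1) is free; runs, freeing L4
  proc-I: everything it awaited (L4 and L8) is free; runs, freeing L16
  proc-G: everything it awaited (L4 and L8) is free; runs, freeing L15


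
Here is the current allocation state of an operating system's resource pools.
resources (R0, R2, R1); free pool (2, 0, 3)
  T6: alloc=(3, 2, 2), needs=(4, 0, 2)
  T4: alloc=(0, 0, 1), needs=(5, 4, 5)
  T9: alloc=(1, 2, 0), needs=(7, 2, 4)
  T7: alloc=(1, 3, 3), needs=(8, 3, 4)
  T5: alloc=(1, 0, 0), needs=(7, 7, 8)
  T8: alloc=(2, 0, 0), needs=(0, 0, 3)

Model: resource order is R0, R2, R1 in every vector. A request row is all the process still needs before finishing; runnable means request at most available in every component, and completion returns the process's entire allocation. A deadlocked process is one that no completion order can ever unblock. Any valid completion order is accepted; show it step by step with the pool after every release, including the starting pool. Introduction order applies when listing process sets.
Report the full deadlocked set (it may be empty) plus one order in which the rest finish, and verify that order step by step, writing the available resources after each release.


Nothing here is deadlocked.
Key observation: there is always a runnable process — T8 first — so the state unwinds completely.
One completion order for the rest: T8, T6, T9, T7, T5, T4. Verifying each step:
  pool = (2, 0, 3)
  T8: need (0, 0, 3) fits (2, 0, 3); releases (2, 0, 0), pool now (4, 0, 3)
  T6: need (4, 0, 2) fits (4, 0, 3); releases (3, 2, 2), pool now (7, 2, 5)
  T9: need (7, 2, 4) fits (7, 2, 5); releases (1, 2, 0), pool now (8, 4, 5)
  T7: need (8, 3, 4) fits (8, 4, 5); releases (1, 3, 3), pool now (9, 7, 8)
  T5: need (7, 7, 8) fits (9, 7, 8); releases (1, 0, 0), pool now (10, 7, 8)
  T4: need (5, 4, 5) fits (10, 7, 8); releases (0, 0, 1), pool now (10, 7, 9)


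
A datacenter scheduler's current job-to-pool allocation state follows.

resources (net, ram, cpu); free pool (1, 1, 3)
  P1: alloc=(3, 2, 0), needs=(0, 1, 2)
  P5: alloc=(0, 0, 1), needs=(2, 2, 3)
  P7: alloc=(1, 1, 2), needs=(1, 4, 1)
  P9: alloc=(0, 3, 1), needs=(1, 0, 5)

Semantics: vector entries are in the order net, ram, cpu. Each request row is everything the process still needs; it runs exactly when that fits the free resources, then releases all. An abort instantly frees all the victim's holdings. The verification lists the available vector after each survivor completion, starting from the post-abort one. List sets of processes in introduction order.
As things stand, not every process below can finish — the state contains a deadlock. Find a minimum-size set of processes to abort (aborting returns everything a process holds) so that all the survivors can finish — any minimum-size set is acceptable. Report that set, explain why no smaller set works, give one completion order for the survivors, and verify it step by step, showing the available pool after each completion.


Abort P9.
Key observation: P7 was stuck for good until P9 gave back (0, 3, 1); in the order shown it finishes at step 1.
No smaller set exists: with zero aborts the deadlock remains.
The survivors complete as P7, P5, P1. Step-by-step check (starting from the post-abort pool):
  pool = (1, 4, 4)
  P7: need (1, 4, 1) fits (1, 4, 4); releases (1, 1, 2), pool now (2, 5, 6)
  P5: need (2, 2, 3) fits (2, 5, 6); releases (0, 0, 1), pool now (2, 5, 7)
  P1: need (0, 1, 2) fits (2, 5, 7); releases (3, 2, 0), pool now (5, 7, 7)
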